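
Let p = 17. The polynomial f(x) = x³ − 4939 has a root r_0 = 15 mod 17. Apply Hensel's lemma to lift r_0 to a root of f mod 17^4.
r_3 = 12765 (mod 83521)

Hensel: r_{i+1} = r_i − f(r_i)/f′(r_i) mod 17^{i+2}, where f′(x) = 3x². Iterate:
  r_0 = 15 (mod 17)
  r_1 = 49 (mod 289)
  r_2 = 2939 (mod 4913)
  r_3 = 12765 (mod 83521)
Final: r = 12765 with f(r) ≡ 0 mod 17^4.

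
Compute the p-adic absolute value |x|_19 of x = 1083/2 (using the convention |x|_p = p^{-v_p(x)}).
|1083/2|_19 = 1/361

Step 1 — compute v_19(x) by factoring powers of 19 out of the numerator and denominator: v_19(1083/2) = 2. Step 2 — apply |x|_p = p^{-v_p(x)} = 19^{-2} = 1/361.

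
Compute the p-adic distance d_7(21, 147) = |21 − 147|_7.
d_7(21, 147) = 1/7

Step 1 — x − y = 21 − 147 = -126. Step 2 — v_7(-126) = 1 (factor: -126 = −(7^1 · 18); the sign does not affect v_p). Step 3 — |x − y|_7 = 7^{-1} = 1/7.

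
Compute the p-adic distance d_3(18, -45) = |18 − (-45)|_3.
d_3(18, -45) = 1/9

Step 1 — x − y = 18 − (-45) = 63. Step 2 — v_3(63) = 2 (factor: 63 = (3^2 · 7); the sign does not affect v_p). Step 3 — |x − y|_3 = 3^{-2} = 1/9.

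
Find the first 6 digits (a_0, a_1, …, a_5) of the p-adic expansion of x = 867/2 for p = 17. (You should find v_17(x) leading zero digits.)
(a_0, …, a_5) = (0, 0, 10, 8, 8, 8)

v_17(867/2) = 2, so a_0 = ... = a_1 = 0. Factor out: x = 17^2 · u with u = 3/2 a unit in ℤ_17. Expand u iteratively via a_{v+i} = u_i mod 17, u_{i+1} = (u_i − a_{v+i})/17:
  u_0 = 3/2;  a_2 = 10;  u_1 = (u_0 − 10)/17 = -1/2
  u_1 = -1/2;  a_3 = 8;  u_2 = (u_1 − 8)/17 = -1/2
  u_2 = -1/2;  a_4 = 8;  u_3 = (u_2 − 8)/17 = -1/2
  u_3 = -1/2;  a_5 = 8;  u_4 = (u_3 − 8)/17 = -1/2
Digits: (0, 0, 10, 8, 8, 8).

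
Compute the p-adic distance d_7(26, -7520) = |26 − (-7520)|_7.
d_7(26, -7520) = 1/343

Step 1 — x − y = 26 − (-7520) = 7546. Step 2 — v_7(7546) = 3 (factor: 7546 = (7^3 · 22); the sign does not affect v_p). Step 3 — |x − y|_7 = 7^{-3} = 1/343.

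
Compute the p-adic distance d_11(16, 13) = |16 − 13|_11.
d_11(16, 13) = 1

Step 1 — x − y = 16 − 13 = 3. Step 2 — v_11(3) = 0 (factor: 3 = (11^0 · 3); the sign does not affect v_p). Step 3 — |x − y|_11 = 11^{0} = 1.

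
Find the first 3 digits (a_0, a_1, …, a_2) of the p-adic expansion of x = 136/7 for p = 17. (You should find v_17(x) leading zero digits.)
(a_0, …, a_2) = (0, 6, 7)

v_17(136/7) = 1, so a_0 = ... = a_0 = 0. Factor out: x = 17^1 · u with u = 8/7 a unit in ℤ_17. Expand u iteratively via a_{v+i} = u_i mod 17, u_{i+1} = (u_i − a_{v+i})/17:
  u_0 = 8/7;  a_1 = 6;  u_1 = (u_0 − 6)/17 = -2/7
  u_1 = -2/7;  a_2 = 7;  u_2 = (u_1 − 7)/17 = -3/7
Digits: (0, 6, 7).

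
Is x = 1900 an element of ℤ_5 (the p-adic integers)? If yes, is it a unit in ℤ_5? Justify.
x ∈ ℤ_5 but not a unit; v_5(x) = 2 > 0

ℤ_5 = {x ∈ ℚ_5 : v_5(x) ≥ 0} and ℤ_5^× = {x ∈ ℤ_5 : v_5(x) = 0}. Here v_5(1900) = v_5(num) − v_5(den) = 2; compare against these criteria.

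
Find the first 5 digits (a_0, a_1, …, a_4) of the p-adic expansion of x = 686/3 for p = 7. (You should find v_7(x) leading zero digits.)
(a_0, …, a_4) = (0, 0, 0, 3, 2)

v_7(686/3) = 3, so a_0 = ... = a_2 = 0. Factor out: x = 7^3 · u with u = 2/3 a unit in ℤ_7. Expand u iteratively via a_{v+i} = u_i mod 7, u_{i+1} = (u_i − a_{v+i})/7:
  u_0 = 2/3;  a_3 = 3;  u_1 = (u_0 − 3)/7 = -1/3
  u_1 = -1/3;  a_4 = 2;  u_2 = (u_1 − 2)/7 = -1/3
Digits: (0, 0, 0, 3, 2).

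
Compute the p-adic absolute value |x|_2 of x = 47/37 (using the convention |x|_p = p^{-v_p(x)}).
|47/37|_2 = 1

Step 1 — compute v_2(x) by factoring powers of 2 out of the numerator and denominator: v_2(47/37) = 0. Step 2 — apply |x|_p = p^{-v_p(x)} = 2^{0} = 1.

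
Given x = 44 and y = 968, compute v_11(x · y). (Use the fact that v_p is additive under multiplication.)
v_11(42592) = 3

v_p(x) = 1 (factor: 44 = 11^1 · 4); v_p(y) = 2 (factor: 968 = 11^2 · 8). Additivity: v_p(xy) = v_p(x) + v_p(y) = 1 + 2 = 3. (Direct check: xy = 42592 = 11^3 · (32).)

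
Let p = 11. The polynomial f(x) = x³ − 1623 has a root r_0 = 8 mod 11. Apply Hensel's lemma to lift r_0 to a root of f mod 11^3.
r_2 = 569 (mod 1331)

Hensel: r_{i+1} = r_i − f(r_i)/f′(r_i) mod 11^{i+2}, where f′(x) = 3x². Iterate:
  r_0 = 8 (mod 11)
  r_1 = 85 (mod 121)
  r_2 = 569 (mod 1331)
Final: r = 569 with f(r) ≡ 0 mod 11^3.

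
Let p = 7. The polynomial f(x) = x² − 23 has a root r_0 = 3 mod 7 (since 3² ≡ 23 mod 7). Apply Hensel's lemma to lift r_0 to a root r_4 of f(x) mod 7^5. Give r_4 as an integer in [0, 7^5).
r_4 = 430 (mod 16807)

Hensel's recurrence: r_{i+1} = r_i − f(r_i)·(f′(r_i))^{-1} mod 7^{i+2}, with f′(x) = 2x. Iterate:
  r_0 = 3 (mod 7)
  r_1 = 38 (mod 49)
  r_2 = 87 (mod 343)
  r_3 = 430 (mod 2401)
  r_4 = 430 (mod 16807)
Final: r_4 = 430, and one checks f(r_4) ≡ 0 mod 7^5.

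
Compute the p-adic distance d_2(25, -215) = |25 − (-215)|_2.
d_2(25, -215) = 1/16

Step 1 — x − y = 25 − (-215) = 240. Step 2 — v_2(240) = 4 (factor: 240 = (2^4 · 15); the sign does not affect v_p). Step 3 — |x − y|_2 = 2^{-4} = 1/16.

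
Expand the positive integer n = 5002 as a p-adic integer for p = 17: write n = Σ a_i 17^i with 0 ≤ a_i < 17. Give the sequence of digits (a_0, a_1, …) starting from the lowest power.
(a_0, a_1, …) = (4, 5, 0, 1)

Repeated division by 17 gives the digits low-to-high: 5002 = 4 + 5·17^1 + 1·17^3. Digit sequence: (4, 5, 0, 1).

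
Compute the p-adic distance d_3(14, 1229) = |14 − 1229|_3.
d_3(14, 1229) = 1/243

Step 1 — x − y = 14 − 1229 = -1215. Step 2 — v_3(-1215) = 5 (factor: -1215 = −(3^5 · 5); the sign does not affect v_p). Step 3 — |x − y|_3 = 3^{-5} = 1/243.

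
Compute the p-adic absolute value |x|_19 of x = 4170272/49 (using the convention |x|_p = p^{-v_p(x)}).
|4170272/49|_19 = 1/130321

Step 1 — compute v_19(x) by factoring powers of 19 out of the numerator and denominator: v_19(4170272/49) = 4. Step 2 — apply |x|_p = p^{-v_p(x)} = 19^{-4} = 1/130321.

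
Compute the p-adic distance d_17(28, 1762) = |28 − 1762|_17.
d_17(28, 1762) = 1/289

Step 1 — x − y = 28 − 1762 = -1734. Step 2 — v_17(-1734) = 2 (factor: -1734 = −(17^2 · 6); the sign does not affect v_p). Step 3 — |x − y|_17 = 17^{-2} = 1/289.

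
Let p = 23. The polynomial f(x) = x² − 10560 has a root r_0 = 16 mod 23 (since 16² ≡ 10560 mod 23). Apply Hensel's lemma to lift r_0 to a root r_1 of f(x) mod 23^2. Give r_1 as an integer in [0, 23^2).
r_1 = 338 (mod 529)

Hensel's recurrence: r_{i+1} = r_i − f(r_i)·(f′(r_i))^{-1} mod 23^{i+2}, with f′(x) = 2x. Iterate:
  r_0 = 16 (mod 23)
  r_1 = 338 (mod 529)
Final: r_1 = 338, and one checks f(r_1) ≡ 0 mod 23^2.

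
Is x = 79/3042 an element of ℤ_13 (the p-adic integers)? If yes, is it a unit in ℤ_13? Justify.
x ∉ ℤ_13 (v_13(x) = -2 < 0)

ℤ_13 = {x ∈ ℚ_13 : v_13(x) ≥ 0} and ℤ_13^× = {x ∈ ℤ_13 : v_13(x) = 0}. Here v_13(79/3042) = v_13(num) − v_13(den) = -2; compare against these criteria.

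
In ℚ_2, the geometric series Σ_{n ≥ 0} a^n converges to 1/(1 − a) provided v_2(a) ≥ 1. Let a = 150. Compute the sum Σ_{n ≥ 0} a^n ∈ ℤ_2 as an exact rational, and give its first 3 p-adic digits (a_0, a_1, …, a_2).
Σ a^n = 1/(1 − a) = -1/149;  first 3 digits = (1, 1, 0)

v_2(a) = 1 ≥ 1, so the series converges in ℤ_2 to 1/(1 − a) = 1/(1 − 150) = -1/149. Expand this rational in ℤ_2: compute digits iteratively via d_i = x_i mod 2, x_{i+1} = (x_i − d_i)/2. The first 3 digits are (1, 1, 0).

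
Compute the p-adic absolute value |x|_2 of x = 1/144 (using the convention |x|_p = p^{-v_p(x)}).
|1/144|_2 = 16

Step 1 — compute v_2(x) by factoring powers of 2 out of the numerator and denominator: v_2(1/144) = -4. Step 2 — apply |x|_p = p^{-v_p(x)} = 2^{4} = 16.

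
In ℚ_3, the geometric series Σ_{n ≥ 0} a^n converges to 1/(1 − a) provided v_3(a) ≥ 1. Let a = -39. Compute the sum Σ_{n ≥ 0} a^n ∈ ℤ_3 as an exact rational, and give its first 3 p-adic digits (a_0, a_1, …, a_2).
Σ a^n = 1/(1 − a) = 1/40;  first 3 digits = (1, 2, 2)

v_3(a) = 1 ≥ 1, so the series converges in ℤ_3 to 1/(1 − a) = 1/(1 − (-39)) = 1/40. Expand this rational in ℤ_3: compute digits iteratively via d_i = x_i mod 3, x_{i+1} = (x_i − d_i)/3. The first 3 digits are (1, 2, 2).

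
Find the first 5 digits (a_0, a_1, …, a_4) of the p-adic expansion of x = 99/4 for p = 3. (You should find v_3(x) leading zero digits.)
(a_0, …, a_4) = (0, 0, 2, 1, 2)

v_3(99/4) = 2, so a_0 = ... = a_1 = 0. Factor out: x = 3^2 · u with u = 11/4 a unit in ℤ_3. Expand u iteratively via a_{v+i} = u_i mod 3, u_{i+1} = (u_i − a_{v+i})/3:
  u_0 = 11/4;  a_2 = 2;  u_1 = (u_0 − 2)/3 = 1/4
  u_1 = 1/4;  a_3 = 1;  u_2 = (u_1 − 1)/3 = -1/4
  u_2 = -1/4;  a_4 = 2;  u_3 = (u_2 − 2)/3 = -3/4
Digits: (0, 0, 2, 1, 2).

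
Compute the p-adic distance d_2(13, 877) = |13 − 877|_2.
d_2(13, 877) = 1/32

Step 1 — x − y = 13 − 877 = -864. Step 2 — v_2(-864) = 5 (factor: -864 = −(2^5 · 27); the sign does not affect v_p). Step 3 — |x − y|_2 = 2^{-5} = 1/32.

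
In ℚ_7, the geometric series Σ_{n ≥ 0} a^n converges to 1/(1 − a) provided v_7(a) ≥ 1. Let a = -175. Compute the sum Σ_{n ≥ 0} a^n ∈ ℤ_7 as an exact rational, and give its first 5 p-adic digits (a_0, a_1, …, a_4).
Σ a^n = 1/(1 − a) = 1/176;  first 5 digits = (1, 3, 5, 3, 3)

v_7(a) = 1 ≥ 1, so the series converges in ℤ_7 to 1/(1 − a) = 1/(1 − (-175)) = 1/176. Expand this rational in ℤ_7: compute digits iteratively via d_i = x_i mod 7, x_{i+1} = (x_i − d_i)/7. The first 5 digits are (1, 3, 5, 3, 3).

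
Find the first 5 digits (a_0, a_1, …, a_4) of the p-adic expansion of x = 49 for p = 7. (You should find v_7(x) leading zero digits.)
(a_0, …, a_4) = (0, 0, 1, 0, 0)

v_7(49) = 2, so a_0 = ... = a_1 = 0. Factor out: x = 7^2 · u with u = 1 a unit in ℤ_7. Expand u iteratively via a_{v+i} = u_i mod 7, u_{i+1} = (u_i − a_{v+i})/7:
  u_0 = 1;  a_2 = 1;  u_1 = (u_0 − 1)/7 = 0
  u_1 = 0;  a_3 = 0;  u_2 = (u_1 − 0)/7 = 0
  u_2 = 0;  a_4 = 0;  u_3 = (u_2 − 0)/7 = 0
Digits: (0, 0, 1, 0, 0).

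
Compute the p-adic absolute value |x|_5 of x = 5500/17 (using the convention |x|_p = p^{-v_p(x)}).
|5500/17|_5 = 1/125

Step 1 — compute v_5(x) by factoring powers of 5 out of the numerator and denominator: v_5(5500/17) = 3. Step 2 — apply |x|_p = p^{-v_p(x)} = 5^{-3} = 1/125.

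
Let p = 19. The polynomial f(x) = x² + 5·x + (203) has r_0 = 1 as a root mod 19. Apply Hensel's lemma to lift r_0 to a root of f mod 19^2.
r_1 = 229 (mod 361)

Hensel: r_{i+1} = r_i − f(r_i)·(f′(r_i))^{-1} mod 19^{i+2}, f′(x) = 2x + 5. Iterate:
  r_0 = 1 (mod 19)
  r_1 = 229 (mod 361)
Final: r = 229 satisfies f(r) ≡ 0 mod 19^2.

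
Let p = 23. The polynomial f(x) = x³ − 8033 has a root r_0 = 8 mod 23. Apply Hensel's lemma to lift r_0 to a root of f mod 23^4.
r_3 = 148473 (mod 279841)

Hensel: r_{i+1} = r_i − f(r_i)/f′(r_i) mod 23^{i+2}, where f′(x) = 3x². Iterate:
  r_0 = 8 (mod 23)
  r_1 = 353 (mod 529)
  r_2 = 2469 (mod 12167)
  r_3 = 148473 (mod 279841)
Final: r = 148473 with f(r) ≡ 0 mod 23^4.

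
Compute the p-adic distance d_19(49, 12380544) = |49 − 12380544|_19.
d_19(49, 12380544) = 1/2476099

Step 1 — x − y = 49 − 12380544 = -12380495. Step 2 — v_19(-12380495) = 5 (factor: -12380495 = −(19^5 · 5); the sign does not affect v_p). Step 3 — |x − y|_19 = 19^{-5} = 1/2476099.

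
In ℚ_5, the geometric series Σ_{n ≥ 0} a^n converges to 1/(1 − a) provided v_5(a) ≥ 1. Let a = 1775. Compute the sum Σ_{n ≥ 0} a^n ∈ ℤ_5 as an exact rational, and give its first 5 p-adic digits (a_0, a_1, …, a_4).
Σ a^n = 1/(1 − a) = -1/1774;  first 5 digits = (1, 0, 1, 4, 3)

v_5(a) = 2 ≥ 1, so the series converges in ℤ_5 to 1/(1 − a) = 1/(1 − 1775) = -1/1774. Expand this rational in ℤ_5: compute digits iteratively via d_i = x_i mod 5, x_{i+1} = (x_i − d_i)/5. The first 5 digits are (1, 0, 1, 4, 3).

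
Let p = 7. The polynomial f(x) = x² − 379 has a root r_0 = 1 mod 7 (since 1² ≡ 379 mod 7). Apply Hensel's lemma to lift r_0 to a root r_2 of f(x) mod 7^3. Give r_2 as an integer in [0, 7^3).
r_2 = 337 (mod 343)

Hensel's recurrence: r_{i+1} = r_i − f(r_i)·(f′(r_i))^{-1} mod 7^{i+2}, with f′(x) = 2x. Iterate:
  r_0 = 1 (mod 7)
  r_1 = 43 (mod 49)
  r_2 = 337 (mod 343)
Final: r_2 = 337, and one checks f(r_2) ≡ 0 mod 7^3.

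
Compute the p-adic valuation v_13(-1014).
v_13(-1014) = 2

v_13(n) is the largest exponent k such that 13^k divides n. Factor out: -1014 = -13^2 · 6. (Sign doesn't affect v_p.) So v_13(-1014) = 2.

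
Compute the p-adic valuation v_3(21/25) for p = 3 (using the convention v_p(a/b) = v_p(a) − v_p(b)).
v_3(21/25) = 1

Factor powers of 3 from the numerator and denominator of the reduced fraction: 21 = 3^1 · 7 and 25 = 3^0 · 25. Apply v_p(a/b) = v_p(a) − v_p(b): v_3(21/25) = 1 − 0 = 1.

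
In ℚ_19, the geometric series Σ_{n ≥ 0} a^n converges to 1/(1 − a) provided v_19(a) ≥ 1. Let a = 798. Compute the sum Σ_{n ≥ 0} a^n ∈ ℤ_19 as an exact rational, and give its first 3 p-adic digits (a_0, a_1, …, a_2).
Σ a^n = 1/(1 − a) = -1/797;  first 3 digits = (1, 4, 18)

v_19(a) = 1 ≥ 1, so the series converges in ℤ_19 to 1/(1 − a) = 1/(1 − 798) = -1/797. Expand this rational in ℤ_19: compute digits iteratively via d_i = x_i mod 19, x_{i+1} = (x_i − d_i)/19. The first 3 digits are (1, 4, 18).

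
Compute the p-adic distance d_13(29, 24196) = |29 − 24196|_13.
d_13(29, 24196) = 1/2197

Step 1 — x − y = 29 − 24196 = -24167. Step 2 — v_13(-24167) = 3 (factor: -24167 = −(13^3 · 11); the sign does not affect v_p). Step 3 — |x − y|_13 = 13^{-3} = 1/2197.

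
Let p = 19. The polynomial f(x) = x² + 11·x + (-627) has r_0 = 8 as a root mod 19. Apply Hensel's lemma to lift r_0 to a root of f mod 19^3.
r_2 = 2098 (mod 6859)

Hensel: r_{i+1} = r_i − f(r_i)·(f′(r_i))^{-1} mod 19^{i+2}, f′(x) = 2x + 11. Iterate:
  r_0 = 8 (mod 19)
  r_1 = 293 (mod 361)
  r_2 = 2098 (mod 6859)
Final: r = 2098 satisfies f(r) ≡ 0 mod 19^3.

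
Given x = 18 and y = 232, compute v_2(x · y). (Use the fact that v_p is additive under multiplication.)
v_2(4176) = 4

v_p(x) = 1 (factor: 18 = 2^1 · 9); v_p(y) = 3 (factor: 232 = 2^3 · 29). Additivity: v_p(xy) = v_p(x) + v_p(y) = 1 + 3 = 4. (Direct check: xy = 4176 = 2^4 · (261).)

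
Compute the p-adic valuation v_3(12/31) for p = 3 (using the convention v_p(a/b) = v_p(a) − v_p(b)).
v_3(12/31) = 1

Factor powers of 3 from the numerator and denominator of the reduced fraction: 12 = 3^1 · 4 and 31 = 3^0 · 31. Apply v_p(a/b) = v_p(a) − v_p(b): v_3(12/31) = 1 − 0 = 1.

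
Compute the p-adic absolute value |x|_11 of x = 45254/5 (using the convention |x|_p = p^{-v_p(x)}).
|45254/5|_11 = 1/1331

Step 1 — compute v_11(x) by factoring powers of 11 out of the numerator and denominator: v_11(45254/5) = 3. Step 2 — apply |x|_p = p^{-v_p(x)} = 11^{-3} = 1/1331.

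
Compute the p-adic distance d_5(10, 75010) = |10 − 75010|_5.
d_5(10, 75010) = 1/3125

Step 1 — x − y = 10 − 75010 = -75000. Step 2 — v_5(-75000) = 5 (factor: -75000 = −(5^5 · 24); the sign does not affect v_p). Step 3 — |x − y|_5 = 5^{-5} = 1/3125.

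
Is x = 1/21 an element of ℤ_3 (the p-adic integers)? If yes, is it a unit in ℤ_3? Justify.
x ∉ ℤ_3 (v_3(x) = -1 < 0)

ℤ_3 = {x ∈ ℚ_3 : v_3(x) ≥ 0} and ℤ_3^× = {x ∈ ℤ_3 : v_3(x) = 0}. Here v_3(1/21) = v_3(num) − v_3(den) = -1; compare against these criteria.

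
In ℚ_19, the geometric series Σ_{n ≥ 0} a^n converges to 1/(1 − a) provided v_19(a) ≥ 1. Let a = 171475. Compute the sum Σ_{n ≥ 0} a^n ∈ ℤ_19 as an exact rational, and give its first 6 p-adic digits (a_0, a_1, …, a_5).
Σ a^n = 1/(1 − a) = -1/171474;  first 6 digits = (1, 0, 0, 6, 1, 0)

v_19(a) = 3 ≥ 1, so the series converges in ℤ_19 to 1/(1 − a) = 1/(1 − 171475) = -1/171474. Expand this rational in ℤ_19: compute digits iteratively via d_i = x_i mod 19, x_{i+1} = (x_i − d_i)/19. The first 6 digits are (1, 0, 0, 6, 1, 0).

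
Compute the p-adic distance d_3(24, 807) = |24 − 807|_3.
d_3(24, 807) = 1/27

Step 1 — x − y = 24 − 807 = -783. Step 2 — v_3(-783) = 3 (factor: -783 = −(3^3 · 29); the sign does not affect v_p). Step 3 — |x − y|_3 = 3^{-3} = 1/27.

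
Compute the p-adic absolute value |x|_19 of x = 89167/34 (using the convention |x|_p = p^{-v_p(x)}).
|89167/34|_19 = 1/6859

Step 1 — compute v_19(x) by factoring powers of 19 out of the numerator and denominator: v_19(89167/34) = 3. Step 2 — apply |x|_p = p^{-v_p(x)} = 19^{-3} = 1/6859.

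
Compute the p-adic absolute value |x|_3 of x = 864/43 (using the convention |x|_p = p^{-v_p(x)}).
|864/43|_3 = 1/27

Step 1 — compute v_3(x) by factoring powers of 3 out of the numerator and denominator: v_3(864/43) = 3. Step 2 — apply |x|_p = p^{-v_p(x)} = 3^{-3} = 1/27.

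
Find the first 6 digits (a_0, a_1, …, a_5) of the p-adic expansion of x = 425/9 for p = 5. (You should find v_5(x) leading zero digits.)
(a_0, …, a_5) = (0, 0, 3, 2, 4, 3)

v_5(425/9) = 2, so a_0 = ... = a_1 = 0. Factor out: x = 5^2 · u with u = 17/9 a unit in ℤ_5. Expand u iteratively via a_{v+i} = u_i mod 5, u_{i+1} = (u_i − a_{v+i})/5:
  u_0 = 17/9;  a_2 = 3;  u_1 = (u_0 − 3)/5 = -2/9
  u_1 = -2/9;  a_3 = 2;  u_2 = (u_1 − 2)/5 = -4/9
  u_2 = -4/9;  a_4 = 4;  u_3 = (u_2 − 4)/5 = -8/9
  u_3 = -8/9;  a_5 = 3;  u_4 = (u_3 − 3)/5 = -7/9
Digits: (0, 0, 3, 2, 4, 3).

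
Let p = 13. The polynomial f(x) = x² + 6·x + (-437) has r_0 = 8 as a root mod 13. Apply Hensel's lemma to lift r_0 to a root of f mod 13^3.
r_2 = 1152 (mod 2197)

Hensel: r_{i+1} = r_i − f(r_i)·(f′(r_i))^{-1} mod 13^{i+2}, f′(x) = 2x + 6. Iterate:
  r_0 = 8 (mod 13)
  r_1 = 138 (mod 169)
  r_2 = 1152 (mod 2197)
Final: r = 1152 satisfies f(r) ≡ 0 mod 13^3.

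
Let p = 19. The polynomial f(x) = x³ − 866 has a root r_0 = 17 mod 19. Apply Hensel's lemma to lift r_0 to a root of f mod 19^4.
r_3 = 123232 (mod 130321)

Hensel: r_{i+1} = r_i − f(r_i)/f′(r_i) mod 19^{i+2}, where f′(x) = 3x². Iterate:
  r_0 = 17 (mod 19)
  r_1 = 131 (mod 361)
  r_2 = 6629 (mod 6859)
  r_3 = 123232 (mod 130321)
Final: r = 123232 with f(r) ≡ 0 mod 19^4.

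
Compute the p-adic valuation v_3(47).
v_3(47) = 0

v_3(n) is the largest exponent k such that 3^k divides n. Factor out: 47 = 3^0 · 47. (Sign doesn't affect v_p.) So v_3(47) = 0.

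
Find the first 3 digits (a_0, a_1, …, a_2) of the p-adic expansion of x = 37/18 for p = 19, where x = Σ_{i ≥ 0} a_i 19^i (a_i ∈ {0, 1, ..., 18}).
(a_0, …, a_2) = (1, 18, 17)

v_19(37/18) = 0 (numerator and denominator both coprime to 19), so x ∈ ℤ_19^×. Compute digits iteratively via a_i = x_i mod 19, x_{i+1} = (x_i − a_i)/19, with x_0 = x:
  x_0 = 37/18;  a_0 = 1;  x_1 = (x_0 − 1)/19 = 1/18
  x_1 = 1/18;  a_1 = 18;  x_2 = (x_1 − 18)/19 = -17/18
  x_2 = -17/18;  a_2 = 17;  x_3 = (x_2 − 17)/19 = -17/18
Digits: (1, 18, 17).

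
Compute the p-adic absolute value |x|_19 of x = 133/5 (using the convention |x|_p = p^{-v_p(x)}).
|133/5|_19 = 1/19

Step 1 — compute v_19(x) by factoring powers of 19 out of the numerator and denominator: v_19(133/5) = 1. Step 2 — apply |x|_p = p^{-v_p(x)} = 19^{-1} = 1/19.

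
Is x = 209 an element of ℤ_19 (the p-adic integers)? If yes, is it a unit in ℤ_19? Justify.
x ∈ ℤ_19 but not a unit; v_19(x) = 1 > 0

ℤ_19 = {x ∈ ℚ_19 : v_19(x) ≥ 0} and ℤ_19^× = {x ∈ ℤ_19 : v_19(x) = 0}. Here v_19(209) = v_19(num) − v_19(den) = 1; compare against these criteria.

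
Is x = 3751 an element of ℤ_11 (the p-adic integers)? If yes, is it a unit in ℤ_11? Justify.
x ∈ ℤ_11 but not a unit; v_11(x) = 2 > 0

ℤ_11 = {x ∈ ℚ_11 : v_11(x) ≥ 0} and ℤ_11^× = {x ∈ ℤ_11 : v_11(x) = 0}. Here v_11(3751) = v_11(num) − v_11(den) = 2; compare against these criteria.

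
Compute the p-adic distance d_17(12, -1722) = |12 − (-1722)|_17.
d_17(12, -1722) = 1/289

Step 1 — x − y = 12 − (-1722) = 1734. Step 2 — v_17(1734) = 2 (factor: 1734 = (17^2 · 6); the sign does not affect v_p). Step 3 — |x − y|_17 = 17^{-2} = 1/289.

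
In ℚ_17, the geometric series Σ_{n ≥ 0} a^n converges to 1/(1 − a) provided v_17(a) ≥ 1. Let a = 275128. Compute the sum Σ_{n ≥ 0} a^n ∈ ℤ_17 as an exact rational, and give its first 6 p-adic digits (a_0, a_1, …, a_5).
Σ a^n = 1/(1 − a) = -1/275127;  first 6 digits = (1, 0, 0, 5, 3, 0)

v_17(a) = 3 ≥ 1, so the series converges in ℤ_17 to 1/(1 − a) = 1/(1 − 275128) = -1/275127. Expand this rational in ℤ_17: compute digits iteratively via d_i = x_i mod 17, x_{i+1} = (x_i − d_i)/17. The first 6 digits are (1, 0, 0, 5, 3, 0).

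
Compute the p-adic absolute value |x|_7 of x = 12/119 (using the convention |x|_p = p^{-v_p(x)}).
|12/119|_7 = 7

Step 1 — compute v_7(x) by factoring powers of 7 out of the numerator and denominator: v_7(12/119) = -1. Step 2 — apply |x|_p = p^{-v_p(x)} = 7^{1} = 7.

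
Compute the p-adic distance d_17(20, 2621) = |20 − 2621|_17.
d_17(20, 2621) = 1/289

Step 1 — x − y = 20 − 2621 = -2601. Step 2 — v_17(-2601) = 2 (factor: -2601 = −(17^2 · 9); the sign does not affect v_p). Step 3 — |x − y|_17 = 17^{-2} = 1/289.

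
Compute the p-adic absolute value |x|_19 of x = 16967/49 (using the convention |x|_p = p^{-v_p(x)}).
|16967/49|_19 = 1/361

Step 1 — compute v_19(x) by factoring powers of 19 out of the numerator and denominator: v_19(16967/49) = 2. Step 2 — apply |x|_p = p^{-v_p(x)} = 19^{-2} = 1/361.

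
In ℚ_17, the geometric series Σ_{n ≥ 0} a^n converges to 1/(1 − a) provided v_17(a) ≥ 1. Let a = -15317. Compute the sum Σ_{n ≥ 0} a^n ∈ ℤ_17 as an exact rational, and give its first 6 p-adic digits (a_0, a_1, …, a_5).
Σ a^n = 1/(1 − a) = 1/15318;  first 6 digits = (1, 0, 15, 13, 3, 12)

v_17(a) = 2 ≥ 1, so the series converges in ℤ_17 to 1/(1 − a) = 1/(1 − (-15317)) = 1/15318. Expand this rational in ℤ_17: compute digits iteratively via d_i = x_i mod 17, x_{i+1} = (x_i − d_i)/17. The first 6 digits are (1, 0, 15, 13, 3, 12).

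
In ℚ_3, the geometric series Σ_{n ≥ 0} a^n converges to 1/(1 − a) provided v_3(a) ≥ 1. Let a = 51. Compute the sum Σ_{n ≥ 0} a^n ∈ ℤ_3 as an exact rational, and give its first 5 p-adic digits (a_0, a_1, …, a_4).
Σ a^n = 1/(1 − a) = -1/50;  first 5 digits = (1, 2, 0, 1, 0)

v_3(a) = 1 ≥ 1, so the series converges in ℤ_3 to 1/(1 − a) = 1/(1 − 51) = -1/50. Expand this rational in ℤ_3: compute digits iteratively via d_i = x_i mod 3, x_{i+1} = (x_i − d_i)/3. The first 5 digits are (1, 2, 0, 1, 0).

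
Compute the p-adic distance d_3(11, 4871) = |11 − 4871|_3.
d_3(11, 4871) = 1/243

Step 1 — x − y = 11 − 4871 = -4860. Step 2 — v_3(-4860) = 5 (factor: -4860 = −(3^5 · 20); the sign does not affect v_p). Step 3 — |x − y|_3 = 3^{-5} = 1/243.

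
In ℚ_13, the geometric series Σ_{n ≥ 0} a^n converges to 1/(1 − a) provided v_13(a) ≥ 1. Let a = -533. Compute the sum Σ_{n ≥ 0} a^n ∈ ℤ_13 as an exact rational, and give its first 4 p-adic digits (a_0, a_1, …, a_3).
Σ a^n = 1/(1 − a) = 1/534;  first 4 digits = (1, 11, 0, 4)

v_13(a) = 1 ≥ 1, so the series converges in ℤ_13 to 1/(1 − a) = 1/(1 − (-533)) = 1/534. Expand this rational in ℤ_13: compute digits iteratively via d_i = x_i mod 13, x_{i+1} = (x_i − d_i)/13. The first 4 digits are (1, 11, 0, 4).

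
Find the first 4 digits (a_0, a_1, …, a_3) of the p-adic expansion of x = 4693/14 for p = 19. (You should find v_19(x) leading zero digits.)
(a_0, …, a_3) = (0, 0, 5, 12)

v_19(4693/14) = 2, so a_0 = ... = a_1 = 0. Factor out: x = 19^2 · u with u = 13/14 a unit in ℤ_19. Expand u iteratively via a_{v+i} = u_i mod 19, u_{i+1} = (u_i − a_{v+i})/19:
  u_0 = 13/14;  a_2 = 5;  u_1 = (u_0 − 5)/19 = -3/14
  u_1 = -3/14;  a_3 = 12;  u_2 = (u_1 − 12)/19 = -9/14
Digits: (0, 0, 5, 12).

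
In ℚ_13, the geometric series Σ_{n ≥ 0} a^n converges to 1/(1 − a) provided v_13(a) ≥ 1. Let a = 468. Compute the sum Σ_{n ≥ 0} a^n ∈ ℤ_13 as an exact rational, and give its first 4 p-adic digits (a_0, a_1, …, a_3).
Σ a^n = 1/(1 − a) = -1/467;  first 4 digits = (1, 10, 11, 7)

v_13(a) = 1 ≥ 1, so the series converges in ℤ_13 to 1/(1 − a) = 1/(1 − 468) = -1/467. Expand this rational in ℤ_13: compute digits iteratively via d_i = x_i mod 13, x_{i+1} = (x_i − d_i)/13. The first 4 digits are (1, 10, 11, 7).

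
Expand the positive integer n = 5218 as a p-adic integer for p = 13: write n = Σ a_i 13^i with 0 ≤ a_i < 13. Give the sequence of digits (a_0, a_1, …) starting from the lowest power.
(a_0, a_1, …) = (5, 11, 4, 2)

Repeated division by 13 gives the digits low-to-high: 5218 = 5 + 11·13^1 + 4·13^2 + 2·13^3. Digit sequence: (5, 11, 4, 2).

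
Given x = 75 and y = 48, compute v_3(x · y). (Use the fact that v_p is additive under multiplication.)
v_3(3600) = 2

v_p(x) = 1 (factor: 75 = 3^1 · 25); v_p(y) = 1 (factor: 48 = 3^1 · 16). Additivity: v_p(xy) = v_p(x) + v_p(y) = 1 + 1 = 2. (Direct check: xy = 3600 = 3^2 · (400).)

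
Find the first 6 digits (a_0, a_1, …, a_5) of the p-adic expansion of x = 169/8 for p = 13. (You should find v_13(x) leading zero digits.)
(a_0, …, a_5) = (0, 0, 5, 11, 4, 11)

v_13(169/8) = 2, so a_0 = ... = a_1 = 0. Factor out: x = 13^2 · u with u = 1/8 a unit in ℤ_13. Expand u iteratively via a_{v+i} = u_i mod 13, u_{i+1} = (u_i − a_{v+i})/13:
  u_0 = 1/8;  a_2 = 5;  u_1 = (u_0 − 5)/13 = -3/8
  u_1 = -3/8;  a_3 = 11;  u_2 = (u_1 − 11)/13 = -7/8
  u_2 = -7/8;  a_4 = 4;  u_3 = (u_2 − 4)/13 = -3/8
  u_3 = -3/8;  a_5 = 11;  u_4 = (u_3 − 11)/13 = -7/8
Digits: (0, 0, 5, 11, 4, 11).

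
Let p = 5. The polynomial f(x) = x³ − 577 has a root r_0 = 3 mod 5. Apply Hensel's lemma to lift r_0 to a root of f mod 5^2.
r_1 = 3 (mod 25)

Hensel: r_{i+1} = r_i − f(r_i)/f′(r_i) mod 5^{i+2}, where f′(x) = 3x². Iterate:
  r_0 = 3 (mod 5)
  r_1 = 3 (mod 25)
Final: r = 3 with f(r) ≡ 0 mod 5^2.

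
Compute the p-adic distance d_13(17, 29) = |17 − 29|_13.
d_13(17, 29) = 1

Step 1 — x − y = 17 − 29 = -12. Step 2 — v_13(-12) = 0 (factor: -12 = −(13^0 · 12); the sign does not affect v_p). Step 3 — |x − y|_13 = 13^{0} = 1.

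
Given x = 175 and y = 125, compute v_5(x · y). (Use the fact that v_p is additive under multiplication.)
v_5(21875) = 5

v_p(x) = 2 (factor: 175 = 5^2 · 7); v_p(y) = 3 (factor: 125 = 5^3 · 1). Additivity: v_p(xy) = v_p(x) + v_p(y) = 2 + 3 = 5. (Direct check: xy = 21875 = 5^5 · (7).)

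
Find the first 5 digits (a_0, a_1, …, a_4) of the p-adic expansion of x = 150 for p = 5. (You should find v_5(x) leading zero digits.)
(a_0, …, a_4) = (0, 0, 1, 1, 0)

v_5(150) = 2, so a_0 = ... = a_1 = 0. Factor out: x = 5^2 · u with u = 6 a unit in ℤ_5. Expand u iteratively via a_{v+i} = u_i mod 5, u_{i+1} = (u_i − a_{v+i})/5:
  u_0 = 6;  a_2 = 1;  u_1 = (u_0 − 1)/5 = 1
  u_1 = 1;  a_3 = 1;  u_2 = (u_1 − 1)/5 = 0
  u_2 = 0;  a_4 = 0;  u_3 = (u_2 − 0)/5 = 0
Digits: (0, 0, 1, 1, 0).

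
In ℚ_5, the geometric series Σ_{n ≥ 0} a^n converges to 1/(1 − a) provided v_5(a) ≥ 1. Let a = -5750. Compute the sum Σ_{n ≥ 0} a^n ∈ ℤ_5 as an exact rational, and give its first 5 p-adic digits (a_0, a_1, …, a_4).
Σ a^n = 1/(1 − a) = 1/5751;  first 5 digits = (1, 0, 0, 4, 0)

v_5(a) = 3 ≥ 1, so the series converges in ℤ_5 to 1/(1 − a) = 1/(1 − (-5750)) = 1/5751. Expand this rational in ℤ_5: compute digits iteratively via d_i = x_i mod 5, x_{i+1} = (x_i − d_i)/5. The first 5 digits are (1, 0, 0, 4, 0).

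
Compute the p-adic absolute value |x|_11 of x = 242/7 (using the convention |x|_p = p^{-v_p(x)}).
|242/7|_11 = 1/121

Step 1 — compute v_11(x) by factoring powers of 11 out of the numerator and denominator: v_11(242/7) = 2. Step 2 — apply |x|_p = p^{-v_p(x)} = 11^{-2} = 1/121.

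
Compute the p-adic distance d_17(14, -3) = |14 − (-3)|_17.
d_17(14, -3) = 1/17

Step 1 — x − y = 14 − (-3) = 17. Step 2 — v_17(17) = 1 (factor: 17 = (17^1 · 1); the sign does not affect v_p). Step 3 — |x − y|_17 = 17^{-1} = 1/17.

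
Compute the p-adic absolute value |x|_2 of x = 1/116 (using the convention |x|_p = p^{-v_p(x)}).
|1/116|_2 = 4

Step 1 — compute v_2(x) by factoring powers of 2 out of the numerator and denominator: v_2(1/116) = -2. Step 2 — apply |x|_p = p^{-v_p(x)} = 2^{2} = 4.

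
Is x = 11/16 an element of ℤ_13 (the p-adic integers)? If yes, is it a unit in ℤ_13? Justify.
x ∈ ℤ_13^× (unit); v_13(x) = 0

ℤ_13 = {x ∈ ℚ_13 : v_13(x) ≥ 0} and ℤ_13^× = {x ∈ ℤ_13 : v_13(x) = 0}. Here v_13(11/16) = v_13(num) − v_13(den) = 0; compare against these criteria.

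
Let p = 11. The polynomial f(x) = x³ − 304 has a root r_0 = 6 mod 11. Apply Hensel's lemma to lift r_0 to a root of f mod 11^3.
r_2 = 325 (mod 1331)

Hensel: r_{i+1} = r_i − f(r_i)/f′(r_i) mod 11^{i+2}, where f′(x) = 3x². Iterate:
  r_0 = 6 (mod 11)
  r_1 = 83 (mod 121)
  r_2 = 325 (mod 1331)
Final: r = 325 with f(r) ≡ 0 mod 11^3.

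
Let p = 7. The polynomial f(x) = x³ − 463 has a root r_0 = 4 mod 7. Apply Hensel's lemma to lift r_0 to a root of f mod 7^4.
r_3 = 193 (mod 2401)

Hensel: r_{i+1} = r_i − f(r_i)/f′(r_i) mod 7^{i+2}, where f′(x) = 3x². Iterate:
  r_0 = 4 (mod 7)
  r_1 = 46 (mod 49)
  r_2 = 193 (mod 343)
  r_3 = 193 (mod 2401)
Final: r = 193 with f(r) ≡ 0 mod 7^4.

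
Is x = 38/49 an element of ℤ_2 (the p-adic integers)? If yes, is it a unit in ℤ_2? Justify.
x ∈ ℤ_2 but not a unit; v_2(x) = 1 > 0

ℤ_2 = {x ∈ ℚ_2 : v_2(x) ≥ 0} and ℤ_2^× = {x ∈ ℤ_2 : v_2(x) = 0}. Here v_2(38/49) = v_2(num) − v_2(den) = 1; compare against these criteria.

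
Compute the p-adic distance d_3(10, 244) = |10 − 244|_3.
d_3(10, 244) = 1/9

Step 1 — x − y = 10 − 244 = -234. Step 2 — v_3(-234) = 2 (factor: -234 = −(3^2 · 26); the sign does not affect v_p). Step 3 — |x − y|_3 = 3^{-2} = 1/9.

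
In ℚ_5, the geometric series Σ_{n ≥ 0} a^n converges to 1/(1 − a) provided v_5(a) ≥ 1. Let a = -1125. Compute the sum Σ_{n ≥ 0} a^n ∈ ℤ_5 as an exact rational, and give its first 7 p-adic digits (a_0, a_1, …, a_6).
Σ a^n = 1/(1 − a) = 1/1126;  first 7 digits = (1, 0, 0, 1, 3, 4, 0)

v_5(a) = 3 ≥ 1, so the series converges in ℤ_5 to 1/(1 − a) = 1/(1 − (-1125)) = 1/1126. Expand this rational in ℤ_5: compute digits iteratively via d_i = x_i mod 5, x_{i+1} = (x_i − d_i)/5. The first 7 digits are (1, 0, 0, 1, 3, 4, 0).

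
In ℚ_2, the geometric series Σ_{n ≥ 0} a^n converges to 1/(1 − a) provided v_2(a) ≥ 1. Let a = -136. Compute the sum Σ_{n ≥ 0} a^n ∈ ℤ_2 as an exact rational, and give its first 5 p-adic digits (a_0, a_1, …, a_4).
Σ a^n = 1/(1 − a) = 1/137;  first 5 digits = (1, 0, 0, 1, 1)

v_2(a) = 3 ≥ 1, so the series converges in ℤ_2 to 1/(1 − a) = 1/(1 − (-136)) = 1/137. Expand this rational in ℤ_2: compute digits iteratively via d_i = x_i mod 2, x_{i+1} = (x_i − d_i)/2. The first 5 digits are (1, 0, 0, 1, 1).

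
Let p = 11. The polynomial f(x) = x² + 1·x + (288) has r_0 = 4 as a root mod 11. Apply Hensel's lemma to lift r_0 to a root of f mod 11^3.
r_2 = 884 (mod 1331)

Hensel: r_{i+1} = r_i − f(r_i)·(f′(r_i))^{-1} mod 11^{i+2}, f′(x) = 2x + 1. Iterate:
  r_0 = 4 (mod 11)
  r_1 = 37 (mod 121)
  r_2 = 884 (mod 1331)
Final: r = 884 satisfies f(r) ≡ 0 mod 11^3.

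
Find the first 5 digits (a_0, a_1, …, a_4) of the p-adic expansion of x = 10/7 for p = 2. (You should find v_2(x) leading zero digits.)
(a_0, …, a_4) = (0, 1, 1, 0, 0)

v_2(10/7) = 1, so a_0 = ... = a_0 = 0. Factor out: x = 2^1 · u with u = 5/7 a unit in ℤ_2. Expand u iteratively via a_{v+i} = u_i mod 2, u_{i+1} = (u_i − a_{v+i})/2:
  u_0 = 5/7;  a_1 = 1;  u_1 = (u_0 − 1)/2 = -1/7
  u_1 = -1/7;  a_2 = 1;  u_2 = (u_1 − 1)/2 = -4/7
  u_2 = -4/7;  a_3 = 0;  u_3 = (u_2 − 0)/2 = -2/7
  u_3 = -2/7;  a_4 = 0;  u_4 = (u_3 − 0)/2 = -1/7
Digits: (0, 1, 1, 0, 0).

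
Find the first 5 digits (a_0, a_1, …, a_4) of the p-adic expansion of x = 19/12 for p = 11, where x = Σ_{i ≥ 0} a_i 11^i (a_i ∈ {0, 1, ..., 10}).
(a_0, …, a_4) = (8, 4, 6, 4, 6)

v_11(19/12) = 0 (numerator and denominator both coprime to 11), so x ∈ ℤ_11^×. Compute digits iteratively via a_i = x_i mod 11, x_{i+1} = (x_i − a_i)/11, with x_0 = x:
  x_0 = 19/12;  a_0 = 8;  x_1 = (x_0 − 8)/11 = -7/12
  x_1 = -7/12;  a_1 = 4;  x_2 = (x_1 − 4)/11 = -5/12
  x_2 = -5/12;  a_2 = 6;  x_3 = (x_2 − 6)/11 = -7/12
  x_3 = -7/12;  a_3 = 4;  x_4 = (x_3 − 4)/11 = -5/12
  x_4 = -5/12;  a_4 = 6;  x_5 = (x_4 − 6)/11 = -7/12
Digits: (8, 4, 6, 4, 6).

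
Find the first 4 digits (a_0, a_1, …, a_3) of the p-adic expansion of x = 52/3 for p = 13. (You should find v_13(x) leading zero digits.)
(a_0, …, a_3) = (0, 10, 8, 8)

v_13(52/3) = 1, so a_0 = ... = a_0 = 0. Factor out: x = 13^1 · u with u = 4/3 a unit in ℤ_13. Expand u iteratively via a_{v+i} = u_i mod 13, u_{i+1} = (u_i − a_{v+i})/13:
  u_0 = 4/3;  a_1 = 10;  u_1 = (u_0 − 10)/13 = -2/3
  u_1 = -2/3;  a_2 = 8;  u_2 = (u_1 − 8)/13 = -2/3
  u_2 = -2/3;  a_3 = 8;  u_3 = (u_2 − 8)/13 = -2/3
Digits: (0, 10, 8, 8).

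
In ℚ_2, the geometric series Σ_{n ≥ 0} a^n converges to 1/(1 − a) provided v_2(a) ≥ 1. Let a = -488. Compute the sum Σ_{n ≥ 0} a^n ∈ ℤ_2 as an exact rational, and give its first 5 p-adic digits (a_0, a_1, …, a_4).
Σ a^n = 1/(1 − a) = 1/489;  first 5 digits = (1, 0, 0, 1, 1)

v_2(a) = 3 ≥ 1, so the series converges in ℤ_2 to 1/(1 − a) = 1/(1 − (-488)) = 1/489. Expand this rational in ℤ_2: compute digits iteratively via d_i = x_i mod 2, x_{i+1} = (x_i − d_i)/2. The first 5 digits are (1, 0, 0, 1, 1).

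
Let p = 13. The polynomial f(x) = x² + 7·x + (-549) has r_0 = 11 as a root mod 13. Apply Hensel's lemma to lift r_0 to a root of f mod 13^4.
r_3 = 20915 (mod 28561)

Hensel: r_{i+1} = r_i − f(r_i)·(f′(r_i))^{-1} mod 13^{i+2}, f′(x) = 2x + 7. Iterate:
  r_0 = 11 (mod 13)
  r_1 = 128 (mod 169)
  r_2 = 1142 (mod 2197)
  r_3 = 20915 (mod 28561)
Final: r = 20915 satisfies f(r) ≡ 0 mod 13^4.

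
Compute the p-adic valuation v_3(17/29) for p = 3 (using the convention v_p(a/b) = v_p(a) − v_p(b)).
v_3(17/29) = 0

Factor powers of 3 from the numerator and denominator of the reduced fraction: 17 = 3^0 · 17 and 29 = 3^0 · 29. Apply v_p(a/b) = v_p(a) − v_p(b): v_3(17/29) = 0 − 0 = 0.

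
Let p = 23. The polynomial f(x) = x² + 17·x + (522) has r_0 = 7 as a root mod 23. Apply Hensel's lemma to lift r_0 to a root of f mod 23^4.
r_3 = 182029 (mod 279841)

Hensel: r_{i+1} = r_i − f(r_i)·(f′(r_i))^{-1} mod 23^{i+2}, f′(x) = 2x + 17. Iterate:
  r_0 = 7 (mod 23)
  r_1 = 53 (mod 529)
  r_2 = 11691 (mod 12167)
  r_3 = 182029 (mod 279841)
Final: r = 182029 satisfies f(r) ≡ 0 mod 23^4.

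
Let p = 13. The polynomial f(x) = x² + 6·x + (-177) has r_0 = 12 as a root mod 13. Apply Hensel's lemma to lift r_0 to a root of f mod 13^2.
r_1 = 129 (mod 169)

Hensel: r_{i+1} = r_i − f(r_i)·(f′(r_i))^{-1} mod 13^{i+2}, f′(x) = 2x + 6. Iterate:
  r_0 = 12 (mod 13)
  r_1 = 129 (mod 169)
Final: r = 129 satisfies f(r) ≡ 0 mod 13^2.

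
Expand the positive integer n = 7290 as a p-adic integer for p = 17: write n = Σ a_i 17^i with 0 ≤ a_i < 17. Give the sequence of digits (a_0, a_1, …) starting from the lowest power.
(a_0, a_1, …) = (14, 3, 8, 1)

Repeated division by 17 gives the digits low-to-high: 7290 = 14 + 3·17^1 + 8·17^2 + 1·17^3. Digit sequence: (14, 3, 8, 1).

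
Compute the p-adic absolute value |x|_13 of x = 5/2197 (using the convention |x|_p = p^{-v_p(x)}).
|5/2197|_13 = 2197

Step 1 — compute v_13(x) by factoring powers of 13 out of the numerator and denominator: v_13(5/2197) = -3. Step 2 — apply |x|_p = p^{-v_p(x)} = 13^{3} = 2197.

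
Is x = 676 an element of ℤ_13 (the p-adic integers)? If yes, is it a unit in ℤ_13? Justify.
x ∈ ℤ_13 but not a unit; v_13(x) = 2 > 0

ℤ_13 = {x ∈ ℚ_13 : v_13(x) ≥ 0} and ℤ_13^× = {x ∈ ℤ_13 : v_13(x) = 0}. Here v_13(676) = v_13(num) − v_13(den) = 2; compare against these criteria.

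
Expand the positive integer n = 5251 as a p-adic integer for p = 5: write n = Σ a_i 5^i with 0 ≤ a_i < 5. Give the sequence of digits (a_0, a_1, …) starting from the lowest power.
(a_0, a_1, …) = (1, 0, 0, 2, 3, 1)

Repeated division by 5 gives the digits low-to-high: 5251 = 1 + 2·5^3 + 3·5^4 + 1·5^5. Digit sequence: (1, 0, 0, 2, 3, 1).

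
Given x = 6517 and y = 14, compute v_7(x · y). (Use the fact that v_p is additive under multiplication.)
v_7(91238) = 4

v_p(x) = 3 (factor: 6517 = 7^3 · 19); v_p(y) = 1 (factor: 14 = 7^1 · 2). Additivity: v_p(xy) = v_p(x) + v_p(y) = 3 + 1 = 4. (Direct check: xy = 91238 = 7^4 · (38).)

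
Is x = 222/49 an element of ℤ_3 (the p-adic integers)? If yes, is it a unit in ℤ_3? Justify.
x ∈ ℤ_3 but not a unit; v_3(x) = 1 > 0

ℤ_3 = {x ∈ ℚ_3 : v_3(x) ≥ 0} and ℤ_3^× = {x ∈ ℤ_3 : v_3(x) = 0}. Here v_3(222/49) = v_3(num) − v_3(den) = 1; compare against these criteria.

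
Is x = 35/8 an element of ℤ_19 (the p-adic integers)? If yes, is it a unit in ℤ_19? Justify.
x ∈ ℤ_19^× (unit); v_19(x) = 0

ℤ_19 = {x ∈ ℚ_19 : v_19(x) ≥ 0} and ℤ_19^× = {x ∈ ℤ_19 : v_19(x) = 0}. Here v_19(35/8) = v_19(num) − v_19(den) = 0; compare against these criteria.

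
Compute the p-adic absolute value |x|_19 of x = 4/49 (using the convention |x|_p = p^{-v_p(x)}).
|4/49|_19 = 1

Step 1 — compute v_19(x) by factoring powers of 19 out of the numerator and denominator: v_19(4/49) = 0. Step 2 — apply |x|_p = p^{-v_p(x)} = 19^{0} = 1.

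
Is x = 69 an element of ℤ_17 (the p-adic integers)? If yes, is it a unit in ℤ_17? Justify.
x ∈ ℤ_17^× (unit); v_17(x) = 0

ℤ_17 = {x ∈ ℚ_17 : v_17(x) ≥ 0} and ℤ_17^× = {x ∈ ℤ_17 : v_17(x) = 0}. Here v_17(69) = v_17(num) − v_17(den) = 0; compare against these criteria.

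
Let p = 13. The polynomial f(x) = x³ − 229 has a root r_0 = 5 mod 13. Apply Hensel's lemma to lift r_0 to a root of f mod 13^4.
r_3 = 5322 (mod 28561)

Hensel: r_{i+1} = r_i − f(r_i)/f′(r_i) mod 13^{i+2}, where f′(x) = 3x². Iterate:
  r_0 = 5 (mod 13)
  r_1 = 83 (mod 169)
  r_2 = 928 (mod 2197)
  r_3 = 5322 (mod 28561)
Final: r = 5322 with f(r) ≡ 0 mod 13^4.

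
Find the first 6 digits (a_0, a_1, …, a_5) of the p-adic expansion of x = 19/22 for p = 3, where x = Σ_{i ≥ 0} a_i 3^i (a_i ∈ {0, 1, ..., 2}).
(a_0, …, a_5) = (1, 2, 0, 1, 0, 0)

v_3(19/22) = 0 (numerator and denominator both coprime to 3), so x ∈ ℤ_3^×. Compute digits iteratively via a_i = x_i mod 3, x_{i+1} = (x_i − a_i)/3, with x_0 = x:
  x_0 = 19/22;  a_0 = 1;  x_1 = (x_0 − 1)/3 = -1/22
  x_1 = -1/22;  a_1 = 2;  x_2 = (x_1 − 2)/3 = -15/22
  x_2 = -15/22;  a_2 = 0;  x_3 = (x_2 − 0)/3 = -5/22
  x_3 = -5/22;  a_3 = 1;  x_4 = (x_3 − 1)/3 = -9/22
  x_4 = -9/22;  a_4 = 0;  x_5 = (x_4 − 0)/3 = -3/22
  x_5 = -3/22;  a_5 = 0;  x_6 = (x_5 − 0)/3 = -1/22
Digits: (1, 2, 0, 1, 0, 0).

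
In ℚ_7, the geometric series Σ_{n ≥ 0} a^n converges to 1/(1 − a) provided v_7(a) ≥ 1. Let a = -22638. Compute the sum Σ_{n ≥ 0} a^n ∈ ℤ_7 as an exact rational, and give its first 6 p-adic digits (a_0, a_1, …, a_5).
Σ a^n = 1/(1 − a) = 1/22639;  first 6 digits = (1, 0, 0, 4, 4, 5)

v_7(a) = 3 ≥ 1, so the series converges in ℤ_7 to 1/(1 − a) = 1/(1 − (-22638)) = 1/22639. Expand this rational in ℤ_7: compute digits iteratively via d_i = x_i mod 7, x_{i+1} = (x_i − d_i)/7. The first 6 digits are (1, 0, 0, 4, 4, 5).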